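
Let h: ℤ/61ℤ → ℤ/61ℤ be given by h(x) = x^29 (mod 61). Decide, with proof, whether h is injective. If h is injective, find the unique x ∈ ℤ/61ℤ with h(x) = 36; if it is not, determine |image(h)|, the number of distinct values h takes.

Since 61 is prime, the nonzero elements of ℤ/61ℤ form a cyclic group of order 60.
As gcd(29, 60) = 1, raising to the 29th power is a bijection on this group: if a^29 ≡ b^29 then (ab^{−1})^29 = 1, and the only element of order dividing gcd(29, 60) = 1 is 1, so a = b.
With h(0) = 0 this makes h injective on all of ℤ/61ℤ, hence bijective (finite equal-size domain and codomain). In particular h is injective.
Since h is injective, we find the preimage of 36. The inverse of x ↦ x^29 on (ℤ/61ℤ)^× is x ↦ x^29, because 29·29 = 841 = 14·60 + 1 ≡ 1 (mod 60) and x^{60} = 1 for x ≠ 0 (Fermat). So h⁻¹(36) = 36^29 mod 61.
Repeated squaring mod 61: 36^1 ≡ 36, 36^2 ≡ 36² = 1296 ≡ 15, 36^4 ≡ 15² = 225 ≡ 42, 36^8 ≡ 42² = 1764 ≡ 56, 36^16 ≡ 56² = 3136 ≡ 25. Since 29 = 16 + 8 + 4 + 1, 36^29 ≡ 25·56·42·36: 25·56 = 1400 ≡ 58, then 58·42 = 2436 ≡ 57, then 57·36 = 2052 ≡ 39. So 36^29 ≡ 39 (mod 61).
Hence h⁻¹(36) = 39.

39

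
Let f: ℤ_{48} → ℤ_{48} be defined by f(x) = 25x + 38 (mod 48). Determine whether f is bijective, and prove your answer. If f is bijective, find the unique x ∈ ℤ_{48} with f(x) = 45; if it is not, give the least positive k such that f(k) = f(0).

Suppose f(x_1) = f(x_2) in ℤ_{48}. Then 25x_1 + 38 ≡ 25x_2 + 38 (mod 48), so 25(x_1 − x_2) ≡ 0 (mod 48).
Since gcd(25, 48) = 1, 25 is invertible modulo 48, therefore x_1 − x_2 ≡ 0 (mod 48), i.e. x_1 = x_2.
We now compute 25⁻¹ mod 48 explicitly. Euclid's algorithm: 48 = 1·25 + 23, 25 = 1·23 + 2, 23 = 11·2 + 1; back-substituting gives 1 = 25·25 − 13·48, so 25⁻¹ ≡ 25 (mod 48).
Then y ↦ 25(y − 38) is a two-sided inverse to f, so every y ∈ ℤ_{48} has a preimage.
So f is bijective.
Since f is bijective, we find f⁻¹(45): we need 25x ≡ 45 − 38 ≡ 7 (mod 48). Using 25⁻¹ = 25: x ≡ 25·7 = 175 = 3·48 + 31, so x = 31.
Check: f(31) = 25·31 + 38 = 813 = 16·48 + 45 ≡ 45 (mod 48).

31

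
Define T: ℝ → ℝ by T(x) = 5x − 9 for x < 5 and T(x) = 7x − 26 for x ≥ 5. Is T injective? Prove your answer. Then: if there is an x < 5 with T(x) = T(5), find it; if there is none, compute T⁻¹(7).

18/5

Both pieces are strictly increasing (slopes 5 and 7), so each is injective on its own interval.
The left piece maps (−∞, 5) onto (−∞, 16); the right piece maps [5, ∞) onto [9, ∞).
These images overlap. In particular T(5) = 9 (right piece), and solving 5x − 9 = 9 on the left piece gives x = 18/5 < 5.
So T(18/5) = T(5) with 18/5 ≠ 5, and T is not injective. This x = 18/5 is the requested value below 5.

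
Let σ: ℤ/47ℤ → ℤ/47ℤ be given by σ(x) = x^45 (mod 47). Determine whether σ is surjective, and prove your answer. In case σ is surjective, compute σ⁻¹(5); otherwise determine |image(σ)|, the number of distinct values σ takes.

Since 47 is prime, the nonzero elements of ℤ/47ℤ form a cyclic group of order 46.
As gcd(45, 46) = 1, raising to the 45th power is a bijection on this group: if x_1^45 ≡ x_2^45 then (x_1x_2^{−1})^45 = 1, and the only element of order dividing gcd(45, 46) = 1 is 1, so x_1 = x_2.
With σ(0) = 0 this makes σ injective on all of ℤ/47ℤ, hence bijective (finite equal-size domain and codomain). In particular σ is surjective.
Since σ is surjective, we find the preimage of 5. The inverse of x ↦ x^45 on (ℤ/47ℤ)^× is x ↦ x^45, because 45·45 = 2025 = 44·46 + 1 ≡ 1 (mod 46) and x^{46} = 1 for x ≠ 0 (Fermat). So σ⁻¹(5) = 5^45 mod 47.
Repeated squaring mod 47: 5^1 ≡ 5, 5^2 ≡ 5² = 25, 5^4 ≡ 25² = 625 ≡ 14, 5^8 ≡ 14² = 196 ≡ 8, 5^16 ≡ 8² = 64 ≡ 17, 5^32 ≡ 17² = 289 ≡ 7. Since 45 = 32 + 8 + 4 + 1, 5^45 ≡ 7·8·14·5: 7·8 = 56 ≡ 9, then 9·14 = 126 ≡ 32, then 32·5 = 160 ≡ 19. So 5^45 ≡ 19 (mod 47).
Hence σ⁻¹(5) = 19.

19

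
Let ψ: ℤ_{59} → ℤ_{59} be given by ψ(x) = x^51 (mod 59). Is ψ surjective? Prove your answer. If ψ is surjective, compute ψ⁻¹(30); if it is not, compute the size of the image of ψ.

11

Since 59 is prime, the nonzero elements of ℤ_{59} form a cyclic group of order 58.
As gcd(51, 58) = 1, raising to the 51st power is a bijection on this group: if a^51 ≡ b^51 then (ab^{−1})^51 = 1, and the only element of order dividing gcd(51, 58) = 1 is 1, so a = b.
With ψ(0) = 0 this makes ψ injective on all of ℤ_{59}, hence bijective (finite equal-size domain and codomain). In particular ψ is surjective.
Since ψ is surjective, we find the preimage of 30. The inverse of x ↦ x^51 on (ℤ_{59})^× is x ↦ x^33, because 51·33 = 1683 = 29·58 + 1 ≡ 1 (mod 58) and x^{58} = 1 for x ≠ 0 (Fermat). So ψ⁻¹(30) = 30^33 mod 59.
Repeated squaring mod 59: 30^1 ≡ 30, 30^2 ≡ 30² = 900 ≡ 15, 30^4 ≡ 15² = 225 ≡ 48, 30^8 ≡ 48² = 2304 ≡ 3, 30^16 ≡ 3² = 9, 30^32 ≡ 9² = 81 ≡ 22. Since 33 = 32 + 1, 30^33 ≡ 22·30: 22·30 = 660 ≡ 11. So 30^33 ≡ 11 (mod 59).
Hence ψ⁻¹(30) = 11.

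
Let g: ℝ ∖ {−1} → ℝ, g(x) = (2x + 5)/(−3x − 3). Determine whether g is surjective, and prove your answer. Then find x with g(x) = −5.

If g(x) = −2/3, cross-multiplying gives −3(2x + 5) = 2(−3x − 3), which simplifies to −15 = −6 — false.  So −2/3 has no preimage and g is not surjective.
Solving g(x) = −5: cross-multiplying gives 2x + 5 = −5(−3x − 3), which rearranges to −13x = 10, so x = −10/13.

-10/13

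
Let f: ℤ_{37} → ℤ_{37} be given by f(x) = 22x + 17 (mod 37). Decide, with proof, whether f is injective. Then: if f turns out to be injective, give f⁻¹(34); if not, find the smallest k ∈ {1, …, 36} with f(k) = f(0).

26

If f(u) = f(v), then 22u ≡ 22v (mod 37). Because gcd(22, 37) = 1, we may cancel 22 to get u ≡ v (mod 37).
Thus f is injective.
We now compute 22⁻¹ mod 37 explicitly. Euclid's algorithm: 37 = 1·22 + 15, 22 = 1·15 + 7, 15 = 2·7 + 1; back-substituting gives 1 = 32·22 − 19·37, so 22⁻¹ ≡ 32 (mod 37).
Since f is injective, we find f⁻¹(34): we need 22x ≡ 34 − 17 ≡ 17 (mod 37). Using 22⁻¹ = 32: x ≡ 32·17 = 544 = 14·37 + 26, so x = 26.
Check: f(26) = 22·26 + 17 = 589 = 15·37 + 34 ≡ 34 (mod 37).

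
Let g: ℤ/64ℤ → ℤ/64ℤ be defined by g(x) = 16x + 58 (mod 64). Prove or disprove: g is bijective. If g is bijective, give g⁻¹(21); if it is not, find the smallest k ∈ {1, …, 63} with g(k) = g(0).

4

By definition, g is injective if g(x_1) = g(x_2) implies x_1 = x_2.
We have gcd(16, 64) = 16 > 1. Taking x_1 = 0 and x_2 = 4: g(0) = 58 and g(4) = 16·4 + 58 = 122 ≡ 58 (mod 64).
So g(0) = g(4) while 0 ≠ 4, therefore g is not injective, hence not bijective.
Since g is not bijective, we find the least positive k with g(k) = g(0): this means 16k ≡ 0 (mod 64), i.e. 64 ∣ 16k. Since gcd(16, 64) = 16, dividing through by 16 this holds exactly when 4 ∣ k.
The smallest positive such k is 4.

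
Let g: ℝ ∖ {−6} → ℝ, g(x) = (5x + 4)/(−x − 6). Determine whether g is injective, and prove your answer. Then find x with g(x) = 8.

-4

Suppose g(a) = g(b). Cross-multiplying: (5a + 4)(−b − 6) = (5b + 4)(−a − 6).
Expanding both sides and cancelling the symmetric terms leaves −26·(a − b) = 0. Since −26 ≠ 0, a = b. So g is injective.
Solving g(x) = 8: cross-multiplying gives 5x + 4 = 8(−x − 6), which rearranges to 13x = −52, so x = −4.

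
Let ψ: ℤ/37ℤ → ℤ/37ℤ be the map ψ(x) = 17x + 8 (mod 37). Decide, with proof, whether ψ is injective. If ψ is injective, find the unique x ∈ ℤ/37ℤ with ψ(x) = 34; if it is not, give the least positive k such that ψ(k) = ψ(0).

By definition, ψ is injective if ψ(x_1) = ψ(x_2) implies x_1 = x_2.
If ψ(x_1) = ψ(x_2), then 17x_1 ≡ 17x_2 (mod 37). Because gcd(17, 37) = 1, we may cancel 17 to get x_1 ≡ x_2 (mod 37).
Hence ψ is injective.
We now compute 17⁻¹ mod 37 explicitly. Euclid's algorithm: 37 = 2·17 + 3, 17 = 5·3 + 2, 3 = 1·2 + 1; back-substituting gives 1 = 24·17 − 11·37, so 17⁻¹ ≡ 24 (mod 37).
Since ψ is injective, we compute ψ⁻¹(34): solve 17x + 8 ≡ 34 (mod 37), i.e. 17x ≡ 26 (mod 37).
Multiplying by 17⁻¹ = 24 gives x ≡ 24·26 = 624 = 16·37 + 32 ≡ 32 (mod 37).
Check: ψ(32) = 17·32 + 8 = 552 = 14·37 + 34 ≡ 34 (mod 37).

32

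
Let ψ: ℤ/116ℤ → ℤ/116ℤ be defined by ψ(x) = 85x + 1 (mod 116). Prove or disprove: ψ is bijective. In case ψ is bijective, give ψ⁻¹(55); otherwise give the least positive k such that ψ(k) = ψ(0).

2

Suppose ψ(x_1) = ψ(x_2) in ℤ/116ℤ. Then 85x_1 + 1 ≡ 85x_2 + 1 (mod 116), so 85(x_1 − x_2) ≡ 0 (mod 116).
Since gcd(85, 116) = 1, 85 is invertible modulo 116, hence x_1 − x_2 ≡ 0 (mod 116), i.e. x_1 = x_2.
We now compute 85⁻¹ mod 116 explicitly. Euclid's algorithm: 116 = 1·85 + 31, 85 = 2·31 + 23, 31 = 1·23 + 8, 23 = 2·8 + 7, 8 = 1·7 + 1; back-substituting gives 1 = 101·85 − 74·116, so 85⁻¹ ≡ 101 (mod 116).
Then y ↦ 101(y − 1) is a two-sided inverse to ψ, so every y ∈ ℤ/116ℤ has a preimage.
Hence ψ is bijective.
Since ψ is bijective, we compute ψ⁻¹(55): solve 85x + 1 ≡ 55 (mod 116), i.e. 85x ≡ 54 (mod 116).
Multiplying by 85⁻¹ = 101 gives x ≡ 101·54 = 5454 = 47·116 + 2 ≡ 2 (mod 116).
Check: ψ(2) = 85·2 + 1 = 171 = 1·116 + 55 ≡ 55 (mod 116).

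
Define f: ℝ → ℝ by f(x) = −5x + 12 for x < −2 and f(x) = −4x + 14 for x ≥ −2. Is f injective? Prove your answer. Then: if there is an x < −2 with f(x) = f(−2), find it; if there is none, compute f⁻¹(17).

-3/4

Both pieces are strictly decreasing (slopes −5 and −4), so each is injective on its own interval.
The left piece maps (−∞, −2) onto (22, ∞); the right piece maps [−2, ∞) onto (−∞, 22].
These images are disjoint, so no value is attained by both pieces. Therefore f is injective.
Because the two images are disjoint, no x < −2 has f(x) = f(−2), so we compute f⁻¹(17): 17 lies in (−∞, 22], so solve −4x + 14 = 17: x = (17 − 14)/(−4) = −3/4.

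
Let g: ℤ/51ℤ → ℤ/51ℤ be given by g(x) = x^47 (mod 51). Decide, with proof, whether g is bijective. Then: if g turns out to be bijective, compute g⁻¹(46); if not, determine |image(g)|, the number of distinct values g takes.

10

Computing x^47 mod 51 for each x (by repeated squaring, reducing mod 51 at every step), the values g(0), g(1), …, g(50) are: 0, 1, 26, 6, 13, 41, 3, 22, 32, 36, 46, 14, 27, 4, 11, 42, 16, 17, 18, 43, 23, 30, 7, 20, 39, 49, 2, 12, 31, 44, 21, 28, 8, 33, 34, 35, 9, 40, 47, 24, 37, 5, 15, 19, 29, 48, 10, 38, 45, 25, 50.
Every element of ℤ/51ℤ appears exactly once in this list, so g is a bijection, and in particular bijective.
Since g is bijective, we read off the preimage of 46 from the same table: g(10) = 46, so g⁻¹(46) = 10.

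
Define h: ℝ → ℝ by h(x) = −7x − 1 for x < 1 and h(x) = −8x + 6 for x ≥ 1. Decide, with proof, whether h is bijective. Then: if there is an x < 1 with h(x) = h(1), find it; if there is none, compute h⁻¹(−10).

1/7

Both pieces are strictly decreasing (slopes −7 and −8), so each is injective on its own interval.
The left piece maps (−∞, 1) onto (−8, ∞); the right piece maps [1, ∞) onto (−∞, −2].
These images overlap. In particular h(1) = −2 (right piece), and solving −7x − 1 = −2 on the left piece gives x = 1/7 < 1.
So h(1/7) = h(1) with 1/7 ≠ 1, and h is not injective, hence not bijective. This x = 1/7 is the requested value below 1.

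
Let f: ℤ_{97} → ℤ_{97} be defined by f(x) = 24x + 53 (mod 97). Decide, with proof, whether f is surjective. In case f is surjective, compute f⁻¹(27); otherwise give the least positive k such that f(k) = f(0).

Since gcd(24, 97) = 1, 24 is invertible modulo 97. Euclid's algorithm: 97 = 4·24 + 1; back-substituting gives 1 = 93·24 − 23·97, so 24⁻¹ ≡ 93 (mod 97).
Then y ↦ 93(y − 53) is a two-sided inverse to f, so every y ∈ ℤ_{97} has a preimage.
Thus f is surjective.
Since f is surjective, we find f⁻¹(27): we need 24x ≡ 27 − 53 ≡ 71 (mod 97). Using 24⁻¹ = 93: x ≡ 93·71 = 6603 = 68·97 + 7, so x = 7.
Check: f(7) = 24·7 + 53 = 221 = 2·97 + 27 ≡ 27 (mod 97).

7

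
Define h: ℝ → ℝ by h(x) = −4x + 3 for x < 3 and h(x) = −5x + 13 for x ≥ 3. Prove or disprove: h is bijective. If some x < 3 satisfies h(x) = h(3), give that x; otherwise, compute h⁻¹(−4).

Both pieces are strictly decreasing (slopes −4 and −5), so each is injective on its own interval.
The left piece maps (−∞, 3) onto (−9, ∞); the right piece maps [3, ∞) onto (−∞, −2].
These images overlap. In particular h(3) = −2 (right piece), and solving −4x + 3 = −2 on the left piece gives x = 5/4 < 3.
So h(5/4) = h(3) with 5/4 ≠ 3, and h is not injective, hence not bijective. This x = 5/4 is the requested value below 3.

5/4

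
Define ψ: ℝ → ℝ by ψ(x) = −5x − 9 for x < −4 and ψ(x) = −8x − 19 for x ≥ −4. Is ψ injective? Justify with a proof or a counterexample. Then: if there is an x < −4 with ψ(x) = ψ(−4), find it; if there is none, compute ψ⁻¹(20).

Both pieces are strictly decreasing (slopes −5 and −8), so each is injective on its own interval.
The left piece maps (−∞, −4) onto (11, ∞); the right piece maps [−4, ∞) onto (−∞, 13].
These images overlap. In particular ψ(−4) = 13 (right piece), and solving −5x − 9 = 13 on the left piece gives x = −22/5 < −4.
So ψ(−22/5) = ψ(−4) with −22/5 ≠ −4, and ψ is not injective. This x = −22/5 is the requested value below −4.

-22/5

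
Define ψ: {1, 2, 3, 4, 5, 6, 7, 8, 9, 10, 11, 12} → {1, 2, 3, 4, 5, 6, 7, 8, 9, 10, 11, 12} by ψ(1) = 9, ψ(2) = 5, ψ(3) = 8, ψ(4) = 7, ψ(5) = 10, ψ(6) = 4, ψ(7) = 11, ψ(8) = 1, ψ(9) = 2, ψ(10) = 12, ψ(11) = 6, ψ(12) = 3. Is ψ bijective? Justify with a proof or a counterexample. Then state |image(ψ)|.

The values 9, 5, 8, 7, 10, 4, 11, 1, 2, 12, 6, 3 are a permutation of {1, 2, 3, 4, 5, 6, 7, 8, 9, 10, 11, 12}: each element appears exactly once.
So ψ is injective and surjective, hence bijective.
The image of ψ is {1, 2, 3, 4, 5, 6, 7, 8, 9, 10, 11, 12}, which has 12 elements.

12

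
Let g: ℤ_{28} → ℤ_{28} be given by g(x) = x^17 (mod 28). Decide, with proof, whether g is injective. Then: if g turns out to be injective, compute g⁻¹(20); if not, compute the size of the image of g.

g(0) = 0^17 = 0.
g(14): Repeated squaring mod 28: 14^1 ≡ 14, 14^2 ≡ 14² = 196 ≡ 0, 14^4 ≡ 0² = 0, 14^8 ≡ 0² = 0, 14^16 ≡ 0² = 0. Since 17 = 16 + 1, 14^17 ≡ 0·14: 0·14 = 0. So 14^17 ≡ 0 (mod 28).
So g(0) = g(14) = 0 while 0 ≠ 14, hence g is not injective.
Since g is not injective, we determine |image(g)|. Computing x^17 mod 28 for each x (by repeated squaring, reducing mod 28 at every step), the values g(0), g(1), …, g(27) are: 0, 1, 4, 19, 16, 17, 20, 7, 8, 25, 12, 23, 24, 13, 0, 15, 4, 5, 16, 3, 20, 21, 8, 11, 12, 9, 24, 27.
The distinct values are {0, 1, 3, 4, 5, 7, 8, 9, 11, 12, 13, 15, 16, 17, 19, 20, 21, 23, 24, 25, 27}; there are 21 of them.

21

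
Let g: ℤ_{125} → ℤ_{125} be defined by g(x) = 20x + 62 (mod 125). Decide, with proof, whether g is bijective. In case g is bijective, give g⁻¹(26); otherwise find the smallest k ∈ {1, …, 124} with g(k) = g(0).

Recall: g is injective if g(s) = g(t) implies s = t.
We have gcd(20, 125) = 5 > 1. Taking s = 0 and t = 25: g(0) = 62 and g(25) = 20·25 + 62 = 562 ≡ 62 (mod 125).
So g(0) = g(25) while 0 ≠ 25, so g is not injective, hence not bijective.
Since g is not bijective, we find the least positive k with g(k) = g(0): this means 20k ≡ 0 (mod 125), i.e. 125 ∣ 20k. Since gcd(20, 125) = 5, dividing through by 5 this holds exactly when 25 ∣ 4k, and as gcd(4, 25) = 1, exactly when 25 ∣ k.
The smallest positive such k is 25.

25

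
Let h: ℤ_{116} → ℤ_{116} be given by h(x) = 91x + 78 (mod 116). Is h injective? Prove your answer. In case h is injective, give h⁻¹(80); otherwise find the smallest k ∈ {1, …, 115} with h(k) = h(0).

102

If h(x_1) = h(x_2), then 91x_1 ≡ 91x_2 (mod 116). Because gcd(91, 116) = 1, we may cancel 91 to get x_1 ≡ x_2 (mod 116).
Thus h is injective.
We now compute 91⁻¹ mod 116 explicitly. Euclid's algorithm: 116 = 1·91 + 25, 91 = 3·25 + 16, 25 = 1·16 + 9, 16 = 1·9 + 7, 9 = 1·7 + 2, 7 = 3·2 + 1; back-substituting gives 1 = 51·91 − 40·116, so 91⁻¹ ≡ 51 (mod 116).
Since h is injective, we compute h⁻¹(80): solve 91x + 78 ≡ 80 (mod 116), i.e. 91x ≡ 2 (mod 116).
Multiplying by 91⁻¹ = 51 gives x ≡ 51·2 = 102 ≡ 102 (mod 116).
Check: h(102) = 91·102 + 78 = 9360 = 80·116 + 80 ≡ 80 (mod 116).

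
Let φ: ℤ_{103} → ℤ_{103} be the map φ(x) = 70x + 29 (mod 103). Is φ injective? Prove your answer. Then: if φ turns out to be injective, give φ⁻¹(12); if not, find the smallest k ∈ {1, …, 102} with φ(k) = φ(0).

Recall: injectivity means: for all x_1, x_2 in the domain, φ(x_1) = φ(x_2) implies x_1 = x_2.
Suppose φ(x_1) = φ(x_2) in ℤ_{103}. Then 70x_1 + 29 ≡ 70x_2 + 29 (mod 103), thus 70(x_1 − x_2) ≡ 0 (mod 103).
Since gcd(70, 103) = 1, 70 is invertible modulo 103, therefore x_1 − x_2 ≡ 0 (mod 103), i.e. x_1 = x_2.
Hence φ is injective.
We now compute 70⁻¹ mod 103 explicitly. Euclid's algorithm: 103 = 1·70 + 33, 70 = 2·33 + 4, 33 = 8·4 + 1; back-substituting gives 1 = 78·70 − 53·103, so 70⁻¹ ≡ 78 (mod 103).
Since φ is injective, we compute φ⁻¹(12): solve 70x + 29 ≡ 12 (mod 103), i.e. 70x ≡ 86 (mod 103).
Multiplying by 70⁻¹ = 78 gives x ≡ 78·86 = 6708 = 65·103 + 13 ≡ 13 (mod 103).
Check: φ(13) = 70·13 + 29 = 939 = 9·103 + 12 ≡ 12 (mod 103).

13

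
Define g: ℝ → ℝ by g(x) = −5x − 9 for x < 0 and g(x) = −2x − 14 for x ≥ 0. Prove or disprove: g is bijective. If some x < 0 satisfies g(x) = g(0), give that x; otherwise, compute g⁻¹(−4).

Both pieces are strictly decreasing (slopes −5 and −2), so each is injective on its own interval.
The left piece maps (−∞, 0) onto (−9, ∞); the right piece maps [0, ∞) onto (−∞, −14].
The images leave a gap (−9 has no preimage), so g is not surjective, hence not bijective.
Because the two images are disjoint, no x < 0 has g(x) = g(0), so we compute g⁻¹(−4): −4 lies in (−9, ∞), so solve −5x − 9 = −4: x = (−4 + 9)/(−5) = −1.

-1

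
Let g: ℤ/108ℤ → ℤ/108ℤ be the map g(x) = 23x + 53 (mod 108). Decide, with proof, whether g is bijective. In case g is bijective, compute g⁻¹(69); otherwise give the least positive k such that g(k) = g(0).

104

By definition, g is injective when g(a) = g(b) forces a = b.
If g(a) = g(b), then 23a ≡ 23b (mod 108). Because gcd(23, 108) = 1, we may cancel 23 to get a ≡ b (mod 108).
We now compute 23⁻¹ mod 108 explicitly. Euclid's algorithm: 108 = 4·23 + 16, 23 = 1·16 + 7, 16 = 2·7 + 2, 7 = 3·2 + 1; back-substituting gives 1 = 47·23 − 10·108, so 23⁻¹ ≡ 47 (mod 108).
For any y ∈ ℤ/108ℤ, x = 47(y − 53) mod 108 satisfies g(x) = 23·47(y − 53) + 53 ≡ y (since 23·47 ≡ 1 mod 108). So every y has a preimage.
Hence g is bijective.
Since g is bijective, we find g⁻¹(69): we need 23x ≡ 69 − 53 ≡ 16 (mod 108). Using 23⁻¹ = 47: x ≡ 47·16 = 752 = 6·108 + 104, so x = 104.
Check: g(104) = 23·104 + 53 = 2445 = 22·108 + 69 ≡ 69 (mod 108).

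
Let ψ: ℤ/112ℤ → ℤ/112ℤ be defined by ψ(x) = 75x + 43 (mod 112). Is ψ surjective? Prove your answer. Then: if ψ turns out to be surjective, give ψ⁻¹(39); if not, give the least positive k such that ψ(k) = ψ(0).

100

Since gcd(75, 112) = 1, 75 is invertible modulo 112. Euclid's algorithm: 112 = 1·75 + 37, 75 = 2·37 + 1; back-substituting gives 1 = 3·75 − 2·112, so 75⁻¹ ≡ 3 (mod 112).
Then y ↦ 3(y − 43) is a two-sided inverse to ψ, so every y ∈ ℤ/112ℤ has a preimage.
So ψ is surjective.
Since ψ is surjective, we compute ψ⁻¹(39): solve 75x + 43 ≡ 39 (mod 112), i.e. 75x ≡ 108 (mod 112).
Multiplying by 75⁻¹ = 3 gives x ≡ 3·108 = 324 = 2·112 + 100 ≡ 100 (mod 112).
Check: ψ(100) = 75·100 + 43 = 7543 = 67·112 + 39 ≡ 39 (mod 112).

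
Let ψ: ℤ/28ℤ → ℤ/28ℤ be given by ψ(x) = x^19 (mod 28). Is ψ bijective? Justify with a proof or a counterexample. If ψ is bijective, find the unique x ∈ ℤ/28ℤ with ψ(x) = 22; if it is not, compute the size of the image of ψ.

21

ψ(0) = 0^19 = 0.
ψ(14): Repeated squaring mod 28: 14^1 ≡ 14, 14^2 ≡ 14² = 196 ≡ 0, 14^4 ≡ 0² = 0, 14^8 ≡ 0² = 0, 14^16 ≡ 0² = 0. Since 19 = 16 + 2 + 1, 14^19 ≡ 0·0·14: 0·0 = 0, then 0·14 = 0. So 14^19 ≡ 0 (mod 28).
So ψ(0) = ψ(14) = 0 while 0 ≠ 14, so ψ is not injective, hence not bijective.
Since ψ is not bijective, we determine |image(ψ)|. Computing x^19 mod 28 for each x (by repeated squaring, reducing mod 28 at every step), the values ψ(0), ψ(1), …, ψ(27) are: 0, 1, 16, 3, 4, 5, 20, 7, 8, 9, 24, 11, 12, 13, 0, 15, 16, 17, 4, 19, 20, 21, 8, 23, 24, 25, 12, 27.
The distinct values are {0, 1, 3, 4, 5, 7, 8, 9, 11, 12, 13, 15, 16, 17, 19, 20, 21, 23, 24, 25, 27}; there are 21 of them.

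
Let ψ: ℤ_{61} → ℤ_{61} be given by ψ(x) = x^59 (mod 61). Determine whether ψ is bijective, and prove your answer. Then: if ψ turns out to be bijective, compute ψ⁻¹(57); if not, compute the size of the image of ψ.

Since 61 is prime, the nonzero elements of ℤ_{61} form a cyclic group of order 60.
As gcd(59, 60) = 1, raising to the 59th power is a bijection on this group: if u^59 ≡ v^59 then (uv^{−1})^59 = 1, and the only element of order dividing gcd(59, 60) = 1 is 1, so u = v.
With ψ(0) = 0 this makes ψ injective on all of ℤ_{61}, hence bijective (finite equal-size domain and codomain). In particular ψ is bijective.
Since ψ is bijective, we find the preimage of 57. The inverse of x ↦ x^59 on (ℤ_{61})^× is x ↦ x^59, because 59·59 = 3481 = 58·60 + 1 ≡ 1 (mod 60) and x^{60} = 1 for x ≠ 0 (Fermat). So ψ⁻¹(57) = 57^59 mod 61.
Repeated squaring mod 61: 57^1 ≡ 57, 57^2 ≡ 57² = 3249 ≡ 16, 57^4 ≡ 16² = 256 ≡ 12, 57^8 ≡ 12² = 144 ≡ 22, 57^16 ≡ 22² = 484 ≡ 57, 57^32 ≡ 57² = 3249 ≡ 16. Since 59 = 32 + 16 + 8 + 2 + 1, 57^59 ≡ 16·57·22·16·57: 16·57 = 912 ≡ 58, then 58·22 = 1276 ≡ 56, then 56·16 = 896 ≡ 42, then 42·57 = 2394 ≡ 15. So 57^59 ≡ 15 (mod 61).
Hence ψ⁻¹(57) = 15.

15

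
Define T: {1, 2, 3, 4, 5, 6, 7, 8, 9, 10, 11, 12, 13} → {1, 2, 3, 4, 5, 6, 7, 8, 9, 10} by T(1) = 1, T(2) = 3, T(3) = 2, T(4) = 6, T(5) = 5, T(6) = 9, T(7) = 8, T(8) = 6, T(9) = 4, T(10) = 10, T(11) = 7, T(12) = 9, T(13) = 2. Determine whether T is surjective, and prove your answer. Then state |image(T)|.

Every element of the codomain has a preimage: 1 = T(1), 2 = T(3), 3 = T(2), 4 = T(9), 5 = T(5), 6 = T(4), 7 = T(11), 8 = T(7), 9 = T(6), 10 = T(10).
So T is surjective.
The image of T is {1, 2, 3, 4, 5, 6, 7, 8, 9, 10}, which has 10 elements.

10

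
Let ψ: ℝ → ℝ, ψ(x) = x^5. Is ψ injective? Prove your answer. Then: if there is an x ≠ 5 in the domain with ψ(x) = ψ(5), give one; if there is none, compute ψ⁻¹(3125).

On ℝ, x ↦ x^5 is strictly increasing (since 5 is odd), so ψ(s) = ψ(t) forces s = t. Hence ψ is injective.
Since x ↦ x^5 is strictly increasing on ℝ, it is injective there, so no x ≠ 5 in the domain has ψ(x) = ψ(5). We therefore compute ψ⁻¹(3125) = 3125^{1/5} = 5 (indeed 5^5 = 3125).

5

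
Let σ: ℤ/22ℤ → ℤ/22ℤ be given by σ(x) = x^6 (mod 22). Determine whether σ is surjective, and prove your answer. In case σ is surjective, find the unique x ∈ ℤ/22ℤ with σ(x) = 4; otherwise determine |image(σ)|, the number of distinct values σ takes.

12

σ(10): Repeated squaring mod 22: 10^1 ≡ 10, 10^2 ≡ 10² = 100 ≡ 12, 10^4 ≡ 12² = 144 ≡ 12. Since 6 = 4 + 2, 10^6 ≡ 12·12: 12·12 = 144 ≡ 12. So 10^6 ≡ 12 (mod 22).
σ(12): Repeated squaring mod 22: 12^1 ≡ 12, 12^2 ≡ 12² = 144 ≡ 12, 12^4 ≡ 12² = 144 ≡ 12. Since 6 = 4 + 2, 12^6 ≡ 12·12: 12·12 = 144 ≡ 12. So 12^6 ≡ 12 (mod 22).
So σ(10) = σ(12) = 12 while 10 ≠ 12, so σ is not injective.
A non-injective map from the 22-element set ℤ/22ℤ to itself takes at most 21 distinct values, so it cannot be surjective. Thus σ is not surjective.
Since σ is not surjective, we determine |image(σ)|. Computing x^6 mod 22 for each x (by repeated squaring, reducing mod 22 at every step), the values σ(0), σ(1), …, σ(21) are: 0, 1, 20, 3, 4, 5, 16, 15, 14, 9, 12, 11, 12, 9, 14, 15, 16, 5, 4, 3, 20, 1.
The distinct values are {0, 1, 3, 4, 5, 9, 11, 12, 14, 15, 16, 20}; there are 12 of them.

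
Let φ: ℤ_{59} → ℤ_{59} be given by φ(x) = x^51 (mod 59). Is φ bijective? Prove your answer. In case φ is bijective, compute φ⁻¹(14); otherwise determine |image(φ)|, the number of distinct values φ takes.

Since 59 is prime, the nonzero elements of ℤ_{59} form a cyclic group of order 58.
As gcd(51, 58) = 1, raising to the 51st power is a bijection on this group: if a^51 ≡ b^51 then (ab^{−1})^51 = 1, and the only element of order dividing gcd(51, 58) = 1 is 1, so a = b.
With φ(0) = 0 this makes φ injective on all of ℤ_{59}, hence bijective (finite equal-size domain and codomain). In particular φ is bijective.
Since φ is bijective, we find the preimage of 14. The inverse of x ↦ x^51 on (ℤ_{59})^× is x ↦ x^33, because 51·33 = 1683 = 29·58 + 1 ≡ 1 (mod 58) and x^{58} = 1 for x ≠ 0 (Fermat). So φ⁻¹(14) = 14^33 mod 59.
Repeated squaring mod 59: 14^1 ≡ 14, 14^2 ≡ 14² = 196 ≡ 19, 14^4 ≡ 19² = 361 ≡ 7, 14^8 ≡ 7² = 49, 14^16 ≡ 49² = 2401 ≡ 41, 14^32 ≡ 41² = 1681 ≡ 29. Since 33 = 32 + 1, 14^33 ≡ 29·14: 29·14 = 406 ≡ 52. So 14^33 ≡ 52 (mod 59).
Hence φ⁻¹(14) = 52.

52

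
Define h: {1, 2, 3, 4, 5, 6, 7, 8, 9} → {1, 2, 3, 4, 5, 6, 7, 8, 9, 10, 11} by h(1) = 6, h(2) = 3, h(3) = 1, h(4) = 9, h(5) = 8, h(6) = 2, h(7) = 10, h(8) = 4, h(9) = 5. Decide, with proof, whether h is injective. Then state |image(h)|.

The values h(1), …, h(9) are 6, 3, 1, 9, 8, 2, 10, 4, 5 — all distinct.
So h(a) = h(b) only when a = b, and h is injective.
The image of h is {1, 2, 3, 4, 5, 6, 8, 9, 10}, which has 9 elements.

9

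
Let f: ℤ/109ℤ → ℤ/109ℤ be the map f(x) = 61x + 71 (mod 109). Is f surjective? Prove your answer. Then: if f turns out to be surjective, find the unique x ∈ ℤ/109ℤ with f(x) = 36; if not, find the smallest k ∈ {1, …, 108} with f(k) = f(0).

3

By definition, surjectivity means every element of the codomain has a preimage under f.
Since gcd(61, 109) = 1, 61 is invertible modulo 109. Euclid's algorithm: 109 = 1·61 + 48, 61 = 1·48 + 13, 48 = 3·13 + 9, 13 = 1·9 + 4, 9 = 2·4 + 1; back-substituting gives 1 = 84·61 − 47·109, so 61⁻¹ ≡ 84 (mod 109).
For any y ∈ ℤ/109ℤ, x = 84(y − 71) mod 109 satisfies f(x) = 61·84(y − 71) + 71 ≡ y (since 61·84 ≡ 1 mod 109). So every y has a preimage.
Hence f is surjective.
Since f is surjective, we compute f⁻¹(36): solve 61x + 71 ≡ 36 (mod 109), i.e. 61x ≡ 74 (mod 109).
Multiplying by 61⁻¹ = 84 gives x ≡ 84·74 = 6216 = 57·109 + 3 ≡ 3 (mod 109).
Check: f(3) = 61·3 + 71 = 254 = 2·109 + 36 ≡ 36 (mod 109).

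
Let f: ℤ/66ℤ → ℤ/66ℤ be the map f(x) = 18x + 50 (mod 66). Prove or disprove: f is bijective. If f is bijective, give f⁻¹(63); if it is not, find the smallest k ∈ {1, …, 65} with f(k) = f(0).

11

We have gcd(18, 66) = 6 > 1. Taking x_1 = 0 and x_2 = 11: f(0) = 50 and f(11) = 18·11 + 50 = 248 ≡ 50 (mod 66).
So f(0) = f(11) while 0 ≠ 11, thus f is not injective, hence not bijective.
Since f is not bijective, we find the least positive k with f(k) = f(0): this means 18k ≡ 0 (mod 66), i.e. 66 ∣ 18k. Since gcd(18, 66) = 6, dividing through by 6 this holds exactly when 11 ∣ 3k, and as gcd(3, 11) = 1, exactly when 11 ∣ k.
The smallest positive such k is 11.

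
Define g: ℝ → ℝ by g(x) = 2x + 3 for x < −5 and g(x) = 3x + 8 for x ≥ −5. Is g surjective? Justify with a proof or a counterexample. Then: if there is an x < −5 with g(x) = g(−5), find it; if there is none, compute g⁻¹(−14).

Both pieces are strictly increasing (slopes 2 and 3), so each is injective on its own interval.
The left piece maps (−∞, −5) onto (−∞, −7); the right piece maps [−5, ∞) onto [−7, ∞).
These images together cover ℝ, so g is surjective.
Because the two images are disjoint, no x < −5 has g(x) = g(−5), so we compute g⁻¹(−14): −14 lies in (−∞, −7), so solve 2x + 3 = −14: x = (−14 − 3)/2 = −17/2.

-17/2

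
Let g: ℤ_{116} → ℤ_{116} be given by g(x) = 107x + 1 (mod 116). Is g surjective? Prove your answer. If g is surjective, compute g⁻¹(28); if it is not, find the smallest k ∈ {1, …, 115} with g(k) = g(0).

113

Since gcd(107, 116) = 1, 107 is invertible modulo 116. Euclid's algorithm: 116 = 1·107 + 9, 107 = 11·9 + 8, 9 = 1·8 + 1; back-substituting gives 1 = 103·107 − 95·116, so 107⁻¹ ≡ 103 (mod 116).
For any y ∈ ℤ_{116}, x = 103(y − 1) mod 116 satisfies g(x) = 107·103(y − 1) + 1 ≡ y (since 107·103 ≡ 1 mod 116). So every y has a preimage.
Thus g is surjective.
Since g is surjective, we compute g⁻¹(28): solve 107x + 1 ≡ 28 (mod 116), i.e. 107x ≡ 27 (mod 116).
Multiplying by 107⁻¹ = 103 gives x ≡ 103·27 = 2781 = 23·116 + 113 ≡ 113 (mod 116).
Check: g(113) = 107·113 + 1 = 12092 = 104·116 + 28 ≡ 28 (mod 116).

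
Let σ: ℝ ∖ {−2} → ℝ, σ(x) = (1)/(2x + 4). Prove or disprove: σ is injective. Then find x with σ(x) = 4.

Suppose σ(a) = σ(b). Cross-multiplying: (1)(2b + 4) = (1)(2a + 4).
Expanding both sides and cancelling the symmetric terms leaves −2·(a − b) = 0. Since −2 ≠ 0, a = b. Therefore σ is injective.
Solving σ(x) = 4: cross-multiplying gives 1 = 4(2x + 4), which rearranges to −8x = 15, so x = −15/8.

-15/8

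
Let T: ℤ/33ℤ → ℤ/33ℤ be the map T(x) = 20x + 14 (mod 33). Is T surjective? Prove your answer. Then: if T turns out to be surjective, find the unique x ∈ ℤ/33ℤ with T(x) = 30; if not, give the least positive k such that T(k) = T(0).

14

Since gcd(20, 33) = 1, 20 is invertible modulo 33. Euclid's algorithm: 33 = 1·20 + 13, 20 = 1·13 + 7, 13 = 1·7 + 6, 7 = 1·6 + 1; back-substituting gives 1 = 5·20 − 3·33, so 20⁻¹ ≡ 5 (mod 33).
Then y ↦ 5(y − 14) is a two-sided inverse to T, so every y ∈ ℤ/33ℤ has a preimage.
So T is surjective.
Since T is surjective, we compute T⁻¹(30): solve 20x + 14 ≡ 30 (mod 33), i.e. 20x ≡ 16 (mod 33).
Multiplying by 20⁻¹ = 5 gives x ≡ 5·16 = 80 = 2·33 + 14 ≡ 14 (mod 33).
Check: T(14) = 20·14 + 14 = 294 = 8·33 + 30 ≡ 30 (mod 33).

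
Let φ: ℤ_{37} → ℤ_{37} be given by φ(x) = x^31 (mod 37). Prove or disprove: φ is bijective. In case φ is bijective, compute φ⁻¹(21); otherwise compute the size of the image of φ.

25

Since 37 is prime, the nonzero elements of ℤ_{37} form a cyclic group of order 36.
As gcd(31, 36) = 1, raising to the 31st power is a bijection on this group: if a^31 ≡ b^31 then (ab^{−1})^31 = 1, and the only element of order dividing gcd(31, 36) = 1 is 1, so a = b.
With φ(0) = 0 this makes φ injective on all of ℤ_{37}, hence bijective (finite equal-size domain and codomain). In particular φ is bijective.
Since φ is bijective, we find the preimage of 21. The inverse of x ↦ x^31 on (ℤ_{37})^× is x ↦ x^7, because 31·7 = 217 = 6·36 + 1 ≡ 1 (mod 36) and x^{36} = 1 for x ≠ 0 (Fermat). So φ⁻¹(21) = 21^7 mod 37.
Repeated squaring mod 37: 21^1 ≡ 21, 21^2 ≡ 21² = 441 ≡ 34, 21^4 ≡ 34² = 1156 ≡ 9. Since 7 = 4 + 2 + 1, 21^7 ≡ 9·34·21: 9·34 = 306 ≡ 10, then 10·21 = 210 ≡ 25. So 21^7 ≡ 25 (mod 37).
Hence φ⁻¹(21) = 25.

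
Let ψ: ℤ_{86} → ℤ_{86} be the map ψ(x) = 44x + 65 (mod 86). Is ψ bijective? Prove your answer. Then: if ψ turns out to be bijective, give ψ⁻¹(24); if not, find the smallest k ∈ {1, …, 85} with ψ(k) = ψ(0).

We have gcd(44, 86) = 2 > 1. Taking x_1 = 0 and x_2 = 43: ψ(0) = 65 and ψ(43) = 44·43 + 65 = 1957 ≡ 65 (mod 86).
So ψ(0) = ψ(43) while 0 ≠ 43, hence ψ is not injective, hence not bijective.
Since ψ is not bijective, we find the least positive k with ψ(k) = ψ(0): this means 44k ≡ 0 (mod 86), i.e. 86 ∣ 44k. Since gcd(44, 86) = 2, dividing through by 2 this holds exactly when 43 ∣ 22k, and as gcd(22, 43) = 1, exactly when 43 ∣ k.
The smallest positive such k is 43.

43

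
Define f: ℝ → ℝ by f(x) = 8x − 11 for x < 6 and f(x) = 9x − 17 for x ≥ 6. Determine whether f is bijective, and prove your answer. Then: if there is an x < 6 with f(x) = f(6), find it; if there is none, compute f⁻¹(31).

Both pieces are strictly increasing (slopes 8 and 9), so each is injective on its own interval.
The left piece maps (−∞, 6) onto (−∞, 37); the right piece maps [6, ∞) onto [37, ∞).
Since 37 = 37, the images partition ℝ: f is injective and surjective, hence bijective.
Because the two images are disjoint, no x < 6 has f(x) = f(6), so we compute f⁻¹(31): 31 lies in (−∞, 37), so solve 8x − 11 = 31: x = (31 + 11)/8 = 21/4.

21/4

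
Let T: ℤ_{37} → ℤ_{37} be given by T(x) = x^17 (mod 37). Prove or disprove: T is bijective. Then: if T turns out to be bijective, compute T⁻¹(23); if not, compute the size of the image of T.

8

Since 37 is prime, the nonzero elements of ℤ_{37} form a cyclic group of order 36.
As gcd(17, 36) = 1, raising to the 17th power is a bijection on this group: if s^17 ≡ t^17 then (st^{−1})^17 = 1, and the only element of order dividing gcd(17, 36) = 1 is 1, so s = t.
With T(0) = 0 this makes T injective on all of ℤ_{37}, hence bijective (finite equal-size domain and codomain). In particular T is bijective.
Since T is bijective, we find the preimage of 23. The inverse of x ↦ x^17 on (ℤ_{37})^× is x ↦ x^17, because 17·17 = 289 = 8·36 + 1 ≡ 1 (mod 36) and x^{36} = 1 for x ≠ 0 (Fermat). So T⁻¹(23) = 23^17 mod 37.
Repeated squaring mod 37: 23^1 ≡ 23, 23^2 ≡ 23² = 529 ≡ 11, 23^4 ≡ 11² = 121 ≡ 10, 23^8 ≡ 10² = 100 ≡ 26, 23^16 ≡ 26² = 676 ≡ 10. Since 17 = 16 + 1, 23^17 ≡ 10·23: 10·23 = 230 ≡ 8. So 23^17 ≡ 8 (mod 37).
Hence T⁻¹(23) = 8.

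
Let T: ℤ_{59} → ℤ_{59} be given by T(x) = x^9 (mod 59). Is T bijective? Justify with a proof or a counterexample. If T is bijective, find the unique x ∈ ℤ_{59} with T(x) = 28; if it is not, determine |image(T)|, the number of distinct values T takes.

29

Since 59 is prime, the nonzero elements of ℤ_{59} form a cyclic group of order 58.
As gcd(9, 58) = 1, raising to the 9th power is a bijection on this group: if s^9 ≡ t^9 then (st^{−1})^9 = 1, and the only element of order dividing gcd(9, 58) = 1 is 1, so s = t.
With T(0) = 0 this makes T injective on all of ℤ_{59}, hence bijective (finite equal-size domain and codomain). In particular T is bijective.
Since T is bijective, we find the preimage of 28. The inverse of x ↦ x^9 on (ℤ_{59})^× is x ↦ x^13, because 9·13 = 117 = 2·58 + 1 ≡ 1 (mod 58) and x^{58} = 1 for x ≠ 0 (Fermat). So T⁻¹(28) = 28^13 mod 59.
Repeated squaring mod 59: 28^1 ≡ 28, 28^2 ≡ 28² = 784 ≡ 17, 28^4 ≡ 17² = 289 ≡ 53, 28^8 ≡ 53² = 2809 ≡ 36. Since 13 = 8 + 4 + 1, 28^13 ≡ 36·53·28: 36·53 = 1908 ≡ 20, then 20·28 = 560 ≡ 29. So 28^13 ≡ 29 (mod 59).
Hence T⁻¹(28) = 29.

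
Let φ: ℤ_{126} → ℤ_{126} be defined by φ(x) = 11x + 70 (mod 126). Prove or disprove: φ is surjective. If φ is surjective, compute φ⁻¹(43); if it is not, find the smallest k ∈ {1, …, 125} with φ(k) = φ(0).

9

Since gcd(11, 126) = 1, 11 is invertible modulo 126. Euclid's algorithm: 126 = 11·11 + 5, 11 = 2·5 + 1; back-substituting gives 1 = 23·11 − 2·126, so 11⁻¹ ≡ 23 (mod 126).
Then y ↦ 23(y − 70) is a two-sided inverse to φ, so every y ∈ ℤ_{126} has a preimage.
Therefore φ is surjective.
Since φ is surjective, we compute φ⁻¹(43): solve 11x + 70 ≡ 43 (mod 126), i.e. 11x ≡ 99 (mod 126).
Multiplying by 11⁻¹ = 23 gives x ≡ 23·99 = 2277 = 18·126 + 9 ≡ 9 (mod 126).
Check: φ(9) = 11·9 + 70 = 169 = 1·126 + 43 ≡ 43 (mod 126).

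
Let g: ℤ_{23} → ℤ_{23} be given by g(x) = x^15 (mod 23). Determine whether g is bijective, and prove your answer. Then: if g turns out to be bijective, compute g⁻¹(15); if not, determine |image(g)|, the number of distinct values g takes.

Since 23 is prime, the nonzero elements of ℤ_{23} form a cyclic group of order 22.
As gcd(15, 22) = 1, raising to the 15th power is a bijection on this group: if a^15 ≡ b^15 then (ab^{−1})^15 = 1, and the only element of order dividing gcd(15, 22) = 1 is 1, so a = b.
With g(0) = 0 this makes g injective on all of ℤ_{23}, hence bijective (finite equal-size domain and codomain). In particular g is bijective.
Since g is bijective, we find the preimage of 15. The inverse of x ↦ x^15 on (ℤ_{23})^× is x ↦ x^3, because 15·3 = 45 = 2·22 + 1 ≡ 1 (mod 22) and x^{22} = 1 for x ≠ 0 (Fermat). So g⁻¹(15) = 15^3 mod 23.
Repeated squaring mod 23: 15^1 ≡ 15, 15^2 ≡ 15² = 225 ≡ 18. Since 3 = 2 + 1, 15^3 ≡ 18·15: 18·15 = 270 ≡ 17. So 15^3 ≡ 17 (mod 23).
Hence g⁻¹(15) = 17.

17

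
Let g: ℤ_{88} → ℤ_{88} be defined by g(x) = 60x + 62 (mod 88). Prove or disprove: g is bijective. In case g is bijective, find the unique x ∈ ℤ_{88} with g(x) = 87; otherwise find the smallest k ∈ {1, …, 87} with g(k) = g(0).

We have gcd(60, 88) = 4 > 1. Taking x_1 = 0 and x_2 = 22: g(0) = 62 and g(22) = 60·22 + 62 = 1382 ≡ 62 (mod 88).
So g(0) = g(22) while 0 ≠ 22, thus g is not injective, hence not bijective.
Since g is not bijective, we find the least positive k with g(k) = g(0): this means 60k ≡ 0 (mod 88), i.e. 88 ∣ 60k. Since gcd(60, 88) = 4, dividing through by 4 this holds exactly when 22 ∣ 15k, and as gcd(15, 22) = 1, exactly when 22 ∣ k.
The smallest positive such k is 22.

22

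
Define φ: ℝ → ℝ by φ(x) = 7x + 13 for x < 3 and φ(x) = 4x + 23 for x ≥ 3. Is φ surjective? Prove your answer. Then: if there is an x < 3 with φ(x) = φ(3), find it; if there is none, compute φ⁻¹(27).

Both pieces are strictly increasing (slopes 7 and 4), so each is injective on its own interval.
The left piece maps (−∞, 3) onto (−∞, 34); the right piece maps [3, ∞) onto [35, ∞).
The union (−∞, 34) ∪ [35, ∞) omits the interval between 34 and 35; in particular 34 has no preimage. So φ is not surjective.
Because the two images are disjoint, no x < 3 has φ(x) = φ(3), so we compute φ⁻¹(27): 27 lies in (−∞, 34), so solve 7x + 13 = 27: x = (27 − 13)/7 = 2.

2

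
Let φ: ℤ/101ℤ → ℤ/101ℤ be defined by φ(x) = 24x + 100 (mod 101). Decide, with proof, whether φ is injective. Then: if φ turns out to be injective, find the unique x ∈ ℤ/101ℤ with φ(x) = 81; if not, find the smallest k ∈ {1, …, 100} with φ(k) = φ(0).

96

By definition, φ is injective when φ(u) = φ(v) forces u = v.
Suppose φ(u) = φ(v) in ℤ/101ℤ. Then 24u + 100 ≡ 24v + 100 (mod 101), therefore 24(u − v) ≡ 0 (mod 101).
Since gcd(24, 101) = 1, 24 is invertible modulo 101, so u − v ≡ 0 (mod 101), i.e. u = v.
Therefore φ is injective.
We now compute 24⁻¹ mod 101 explicitly. Euclid's algorithm: 101 = 4·24 + 5, 24 = 4·5 + 4, 5 = 1·4 + 1; back-substituting gives 1 = 80·24 − 19·101, so 24⁻¹ ≡ 80 (mod 101).
Since φ is injective, we find φ⁻¹(81): we need 24x ≡ 81 − 100 ≡ 82 (mod 101). Using 24⁻¹ = 80: x ≡ 80·82 = 6560 = 64·101 + 96, so x = 96.
Check: φ(96) = 24·96 + 100 = 2404 = 23·101 + 81 ≡ 81 (mod 101).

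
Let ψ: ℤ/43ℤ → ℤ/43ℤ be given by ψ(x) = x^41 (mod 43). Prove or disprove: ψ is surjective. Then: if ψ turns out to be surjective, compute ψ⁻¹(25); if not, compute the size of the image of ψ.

Since 43 is prime, the nonzero elements of ℤ/43ℤ form a cyclic group of order 42.
As gcd(41, 42) = 1, raising to the 41st power is a bijection on this group: if a^41 ≡ b^41 then (ab^{−1})^41 = 1, and the only element of order dividing gcd(41, 42) = 1 is 1, so a = b.
With ψ(0) = 0 this makes ψ injective on all of ℤ/43ℤ, hence bijective (finite equal-size domain and codomain). In particular ψ is surjective.
Since ψ is surjective, we find the preimage of 25. The inverse of x ↦ x^41 on (ℤ/43ℤ)^× is x ↦ x^41, because 41·41 = 1681 = 40·42 + 1 ≡ 1 (mod 42) and x^{42} = 1 for x ≠ 0 (Fermat). So ψ⁻¹(25) = 25^41 mod 43.
Repeated squaring mod 43: 25^1 ≡ 25, 25^2 ≡ 25² = 625 ≡ 23, 25^4 ≡ 23² = 529 ≡ 13, 25^8 ≡ 13² = 169 ≡ 40, 25^16 ≡ 40² = 1600 ≡ 9, 25^32 ≡ 9² = 81 ≡ 38. Since 41 = 32 + 8 + 1, 25^41 ≡ 38·40·25: 38·40 = 1520 ≡ 15, then 15·25 = 375 ≡ 31. So 25^41 ≡ 31 (mod 43).
Hence ψ⁻¹(25) = 31.

31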